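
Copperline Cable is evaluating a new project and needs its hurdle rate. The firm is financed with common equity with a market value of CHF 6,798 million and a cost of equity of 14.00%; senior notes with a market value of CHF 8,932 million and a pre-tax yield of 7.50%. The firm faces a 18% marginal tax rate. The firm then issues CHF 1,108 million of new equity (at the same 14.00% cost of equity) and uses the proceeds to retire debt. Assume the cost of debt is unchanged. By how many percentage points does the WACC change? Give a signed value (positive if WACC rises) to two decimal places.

+0.55 pp

Current WACC:
Total capital V = 6798 + 8932 = 15730.
Equity: weight = 6798/15730 = 0.4322; cost = 14%.
Senior notes: weight = 8932/15730 = 0.5678; after-tax cost = 7.5% × (1 − 18%) = 6.1500%.
WACC = 0.4322 × 14.0000% + 0.5678 × 6.1500% = 9.5425%.
After the change:
Total capital V = 7906 + 7824 = 15730.
Equity: weight = 7906/15730 = 0.5026; cost = 14%.
Senior notes: weight = 7824/15730 = 0.4974; after-tax cost = 7.5% × (1 − 18%) = 6.1500%.
WACC = 0.5026 × 14.0000% + 0.4974 × 6.1500% = 10.0955%.
Change in WACC = 10.0955% − 9.5425% = 0.5529 pp.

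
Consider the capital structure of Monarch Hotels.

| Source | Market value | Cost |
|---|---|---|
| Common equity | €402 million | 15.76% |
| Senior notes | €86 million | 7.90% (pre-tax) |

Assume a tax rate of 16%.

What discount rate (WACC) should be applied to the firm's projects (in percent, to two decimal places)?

14.15%

Total capital V = 402 + 86 = 488.
Equity: weight = 402/488 = 0.8238; cost = 15.76%.
Senior notes: weight = 86/488 = 0.1762; after-tax cost = 7.9% × (1 − 16%) = 6.6360%.
WACC = 0.8238 × 15.7600% + 0.1762 × 6.6360% = 14.1521%.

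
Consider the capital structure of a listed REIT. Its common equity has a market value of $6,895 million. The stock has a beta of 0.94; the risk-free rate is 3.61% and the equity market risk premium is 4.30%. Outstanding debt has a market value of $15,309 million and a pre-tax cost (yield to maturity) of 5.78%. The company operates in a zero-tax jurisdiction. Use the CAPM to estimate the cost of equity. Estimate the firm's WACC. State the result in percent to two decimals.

6.36%

Cost of equity via CAPM: Re = 3.61% + 0.94 × 4.3% = 7.6520%.
Total capital V = 6895 + 15309 = 22204.
Equity: weight = 6895/22204 = 0.3105; cost = 7.652%.
Debt: weight = 15309/22204 = 0.6895; after-tax cost = 5.78% × (1 − 0%) = 5.7800%.
WACC = 0.3105 × 7.6520% + 0.6895 × 5.7800% = 6.3613%.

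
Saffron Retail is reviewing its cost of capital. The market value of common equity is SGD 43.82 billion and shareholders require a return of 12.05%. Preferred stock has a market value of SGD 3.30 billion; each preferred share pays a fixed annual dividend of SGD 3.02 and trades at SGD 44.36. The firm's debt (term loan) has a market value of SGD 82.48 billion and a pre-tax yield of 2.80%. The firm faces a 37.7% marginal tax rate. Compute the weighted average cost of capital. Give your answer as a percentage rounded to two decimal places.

Cost of preferred: Rp = 3.02 / 44.36 = 6.8079%.
Total capital V = 43.82 + 3.3 + 82.48 = 129.6.
Equity: weight = 43.82/129.6 = 0.3381; cost = 12.05%.
Preferred: weight = 3.3/129.6 = 0.0255; cost = 6.8079%.
Term loan: weight = 82.48/129.6 = 0.6364; after-tax cost = 2.8% × (1 − 37.7%) = 1.7444%.
WACC = 0.3381 × 12.0500% + 0.0255 × 6.8079% + 0.6364 × 1.7444% = 5.3578%.

5.36%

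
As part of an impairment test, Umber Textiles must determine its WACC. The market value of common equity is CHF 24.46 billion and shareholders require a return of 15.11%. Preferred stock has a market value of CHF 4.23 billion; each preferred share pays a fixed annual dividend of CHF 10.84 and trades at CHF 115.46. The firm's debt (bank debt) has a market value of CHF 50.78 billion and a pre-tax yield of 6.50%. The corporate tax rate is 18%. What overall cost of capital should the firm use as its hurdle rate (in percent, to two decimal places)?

8.56%

Cost of preferred: Rp = 10.84 / 115.46 = 9.3885%.
Total capital V = 24.46 + 4.23 + 50.78 = 79.47.
Equity: weight = 24.46/79.47 = 0.3078; cost = 15.11%.
Preferred: weight = 4.23/79.47 = 0.0532; cost = 9.3885%.
Bank debt: weight = 50.78/79.47 = 0.6390; after-tax cost = 6.5% × (1 − 18%) = 5.3300%.
WACC = 0.3078 × 15.1100% + 0.0532 × 9.3885% + 0.6390 × 5.3300% = 8.5562%.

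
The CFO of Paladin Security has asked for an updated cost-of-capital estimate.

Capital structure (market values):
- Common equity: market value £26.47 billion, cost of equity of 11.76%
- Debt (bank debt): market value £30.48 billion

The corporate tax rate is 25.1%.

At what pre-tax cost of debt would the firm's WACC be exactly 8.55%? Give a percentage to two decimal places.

Total capital V = 26.47 + 30.48 = 56.95.
Equity weight = 26.47/56.95 = 0.4648.
Bank debt weight = 30.48/56.95 = 0.5352.
Equity contribution = 0.4648 × 11.76% = 5.4660%.
Remaining for debt = 8.55% − 5.4660% = 3.0840%.
Rd × (1 − 25.1%) × 0.5352 = 3.0840%  ⇒  Rd = 7.6933%.

7.69%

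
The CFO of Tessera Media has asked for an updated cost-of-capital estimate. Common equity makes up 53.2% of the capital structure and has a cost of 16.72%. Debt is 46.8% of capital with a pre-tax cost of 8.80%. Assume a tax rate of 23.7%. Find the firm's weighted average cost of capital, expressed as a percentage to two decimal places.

12.04%

After-tax cost of debt = 8.8% × (1 − 23.7%) = 6.7144%.
WACC = 0.532 × 16.7200% + 0.468 × 6.7144% = 12.0374%.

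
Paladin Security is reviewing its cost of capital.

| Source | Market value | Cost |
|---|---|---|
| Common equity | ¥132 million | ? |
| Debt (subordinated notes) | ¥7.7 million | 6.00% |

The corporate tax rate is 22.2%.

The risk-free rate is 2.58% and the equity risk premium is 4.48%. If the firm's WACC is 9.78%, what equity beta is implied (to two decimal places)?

1.67

Total capital V = 132 + 7.7 = 139.7.
Equity weight = 132/139.7 = 0.9449.
Subordinated notes weight = 7.7/139.7 = 0.0551.
Debt contribution = 0.0551 × 6% × (1 − 22.2%) = 0.2573%.
Required equity contribution = 9.78% − 0.2573% = 9.5227%  ⇒  Re = 10.0782%.
CAPM: 10.0782% = 2.58% + β × 4.48%  ⇒  β = 1.6737.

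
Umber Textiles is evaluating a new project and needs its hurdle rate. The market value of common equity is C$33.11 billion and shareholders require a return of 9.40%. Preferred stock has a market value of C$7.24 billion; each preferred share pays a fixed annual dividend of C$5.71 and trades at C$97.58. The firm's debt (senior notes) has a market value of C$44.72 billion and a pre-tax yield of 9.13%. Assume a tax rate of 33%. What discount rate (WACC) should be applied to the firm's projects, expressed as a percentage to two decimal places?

7.37%

Cost of preferred: Rp = 5.71 / 97.58 = 5.8516%.
Total capital V = 33.11 + 7.24 + 44.72 = 85.07.
Equity: weight = 33.11/85.07 = 0.3892; cost = 9.4%.
Preferred: weight = 7.24/85.07 = 0.0851; cost = 5.8516%.
Senior notes: weight = 44.72/85.07 = 0.5257; after-tax cost = 9.13% × (1 − 33%) = 6.1171%.
WACC = 0.3892 × 9.4000% + 0.0851 × 5.8516% + 0.5257 × 6.1171% = 7.3722%.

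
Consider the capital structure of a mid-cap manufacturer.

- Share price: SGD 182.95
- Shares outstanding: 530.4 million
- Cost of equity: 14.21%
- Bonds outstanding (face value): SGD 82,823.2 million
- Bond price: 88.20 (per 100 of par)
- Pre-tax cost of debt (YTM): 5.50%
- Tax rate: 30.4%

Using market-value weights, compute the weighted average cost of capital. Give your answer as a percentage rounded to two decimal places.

9.75%

Market value of equity E = 182.95 × 530.4m = 97036.68m. Market value of debt D = 82823.2m × 88.2/100 = 73050.0624m.
Total capital V = 97036.68 + 73050.0624 = 170086.7424.
Equity: weight = 97036.68/170086.7424 = 0.5705; cost = 14.21%.
Bonds outstanding: weight = 73050.0624/170086.7424 = 0.4295; after-tax cost = 5.5% × (1 − 30.4%) = 3.8280%.
WACC = 0.5705 × 14.2100% + 0.4295 × 3.8280% = 9.7511%.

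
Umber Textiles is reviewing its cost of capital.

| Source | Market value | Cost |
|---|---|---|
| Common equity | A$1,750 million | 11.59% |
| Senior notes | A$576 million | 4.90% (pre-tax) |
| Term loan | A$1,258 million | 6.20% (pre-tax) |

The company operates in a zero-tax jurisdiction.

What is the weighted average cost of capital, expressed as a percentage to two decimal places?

Total capital V = 1750 + 576 + 1258 = 3584.
Equity: weight = 1750/3584 = 0.4883; cost = 11.59%.
Senior notes: weight = 576/3584 = 0.1607; after-tax cost = 4.9% × (1 − 0%) = 4.9000%.
Term loan: weight = 1258/3584 = 0.3510; after-tax cost = 6.2% × (1 − 0%) = 6.2000%.
WACC = 0.4883 × 11.5900% + 0.1607 × 4.9000% + 0.3510 × 6.2000% = 8.6229%.

8.62%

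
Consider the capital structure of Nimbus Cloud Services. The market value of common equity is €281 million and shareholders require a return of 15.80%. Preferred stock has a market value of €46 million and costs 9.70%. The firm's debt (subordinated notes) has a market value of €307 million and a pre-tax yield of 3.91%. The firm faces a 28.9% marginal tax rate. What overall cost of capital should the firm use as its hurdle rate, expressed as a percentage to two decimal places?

Total capital V = 281 + 46 + 307 = 634.
Equity: weight = 281/634 = 0.4432; cost = 15.8%.
Preferred: weight = 46/634 = 0.0726; cost = 9.7%.
Subordinated notes: weight = 307/634 = 0.4842; after-tax cost = 3.91% × (1 − 28.9%) = 2.7800%.
WACC = 0.4432 × 15.8000% + 0.0726 × 9.7000% + 0.4842 × 2.7800% = 9.0528%.

9.05%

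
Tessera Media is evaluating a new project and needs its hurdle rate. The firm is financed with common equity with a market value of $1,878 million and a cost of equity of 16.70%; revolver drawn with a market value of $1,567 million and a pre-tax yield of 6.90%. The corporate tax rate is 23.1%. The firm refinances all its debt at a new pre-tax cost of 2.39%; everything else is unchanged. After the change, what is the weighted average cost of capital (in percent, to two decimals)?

9.94%

After the change:
Total capital V = 1878 + 1567 = 3445.
Equity: weight = 1878/3445 = 0.5451; cost = 16.7%.
Revolver drawn: weight = 1567/3445 = 0.4549; after-tax cost = 2.39% × (1 − 23.1%) = 1.8379%.
WACC = 0.5451 × 16.7000% + 0.4549 × 1.8379% = 9.9398%.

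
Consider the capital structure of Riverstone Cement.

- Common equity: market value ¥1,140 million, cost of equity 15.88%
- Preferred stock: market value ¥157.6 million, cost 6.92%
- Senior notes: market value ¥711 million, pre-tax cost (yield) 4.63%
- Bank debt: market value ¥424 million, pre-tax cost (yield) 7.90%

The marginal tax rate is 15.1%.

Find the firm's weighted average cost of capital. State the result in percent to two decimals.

Total capital V = 1140 + 157.6 + 711 + 424 = 2432.6.
Equity: weight = 1140/2432.6 = 0.4686; cost = 15.88%.
Preferred: weight = 157.6/2432.6 = 0.0648; cost = 6.92%.
Senior notes: weight = 711/2432.6 = 0.2923; after-tax cost = 4.63% × (1 − 15.1%) = 3.9309%.
Bank debt: weight = 424/2432.6 = 0.1743; after-tax cost = 7.9% × (1 − 15.1%) = 6.7071%.
WACC = 0.4686 × 15.8800% + 0.0648 × 6.9200% + 0.2923 × 3.9309% + 0.1743 × 6.7071% = 10.2082%.

10.21%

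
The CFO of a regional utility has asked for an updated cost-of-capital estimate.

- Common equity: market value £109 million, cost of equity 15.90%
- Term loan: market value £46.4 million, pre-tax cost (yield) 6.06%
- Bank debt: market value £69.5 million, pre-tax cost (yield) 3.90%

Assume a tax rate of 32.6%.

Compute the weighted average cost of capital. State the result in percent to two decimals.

9.36%

Total capital V = 109 + 46.4 + 69.5 = 224.9.
Equity: weight = 109/224.9 = 0.4847; cost = 15.9%.
Term loan: weight = 46.4/224.9 = 0.2063; after-tax cost = 6.06% × (1 − 32.6%) = 4.0844%.
Bank debt: weight = 69.5/224.9 = 0.3090; after-tax cost = 3.9% × (1 − 32.6%) = 2.6286%.
WACC = 0.4847 × 15.9000% + 0.2063 × 4.0844% + 0.3090 × 2.6286% = 9.3611%.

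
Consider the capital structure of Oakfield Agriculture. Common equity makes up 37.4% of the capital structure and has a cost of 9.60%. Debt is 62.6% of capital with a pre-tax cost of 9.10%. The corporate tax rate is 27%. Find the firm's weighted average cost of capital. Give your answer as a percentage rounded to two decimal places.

7.75%

After-tax cost of debt = 9.1% × (1 − 27%) = 6.6430%.
WACC = 0.374 × 9.6000% + 0.626 × 6.6430% = 7.7489%.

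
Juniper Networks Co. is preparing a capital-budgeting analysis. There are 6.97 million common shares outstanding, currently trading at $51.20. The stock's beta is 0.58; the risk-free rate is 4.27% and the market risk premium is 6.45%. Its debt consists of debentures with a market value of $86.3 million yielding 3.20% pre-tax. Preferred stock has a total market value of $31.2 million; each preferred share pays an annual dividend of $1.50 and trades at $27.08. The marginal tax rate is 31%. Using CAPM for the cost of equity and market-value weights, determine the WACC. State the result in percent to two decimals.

6.79%

Cost of equity via CAPM: Re = 4.27% + 0.58 × 6.45% = 8.0110%.
Cost of preferred: Rp = 1.5 / 27.08 = 5.5391%.
Market value of equity E = 51.2 × 6.97m = 356.864m.
Total capital V = 356.864 + 31.2 + 86.3 = 474.364.
Equity: weight = 356.864/474.364 = 0.7523; cost = 8.011%.
Preferred: weight = 31.2/474.364 = 0.0658; cost = 5.5391%.
Debentures: weight = 86.3/474.364 = 0.1819; after-tax cost = 3.2% × (1 − 31%) = 2.2080%.
WACC = 0.7523 × 8.0110% + 0.0658 × 5.5391% + 0.1819 × 2.2080% = 6.7927%.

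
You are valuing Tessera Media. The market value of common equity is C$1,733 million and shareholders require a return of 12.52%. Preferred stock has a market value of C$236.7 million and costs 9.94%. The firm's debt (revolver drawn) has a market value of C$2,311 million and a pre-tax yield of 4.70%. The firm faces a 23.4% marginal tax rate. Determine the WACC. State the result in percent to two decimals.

7.56%

Total capital V = 1733 + 236.7 + 2311 = 4280.7.
Equity: weight = 1733/4280.7 = 0.4048; cost = 12.52%.
Preferred: weight = 236.7/4280.7 = 0.0553; cost = 9.94%.
Revolver drawn: weight = 2311/4280.7 = 0.5399; after-tax cost = 4.7% × (1 − 23.4%) = 3.6002%.
WACC = 0.4048 × 12.5200% + 0.0553 × 9.9400% + 0.5399 × 3.6002% = 7.5619%.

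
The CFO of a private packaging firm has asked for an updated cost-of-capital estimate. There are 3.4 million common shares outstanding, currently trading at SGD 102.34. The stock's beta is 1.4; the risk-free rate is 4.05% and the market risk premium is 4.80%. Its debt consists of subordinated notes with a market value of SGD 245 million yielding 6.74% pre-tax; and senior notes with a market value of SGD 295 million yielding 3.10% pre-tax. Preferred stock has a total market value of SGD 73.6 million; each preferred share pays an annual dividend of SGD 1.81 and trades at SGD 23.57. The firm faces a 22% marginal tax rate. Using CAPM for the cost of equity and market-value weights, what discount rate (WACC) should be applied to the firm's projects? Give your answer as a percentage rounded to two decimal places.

6.57%

Cost of equity via CAPM: Re = 4.05% + 1.4 × 4.8% = 10.7700%.
Cost of preferred: Rp = 1.81 / 23.57 = 7.6793%.
Market value of equity E = 102.34 × 3.4m = 347.956m.
Total capital V = 347.956 + 73.6 + 245 + 295 = 961.556.
Equity: weight = 347.956/961.556 = 0.3619; cost = 10.77%.
Preferred: weight = 73.6/961.556 = 0.0765; cost = 7.6793%.
Subordinated notes: weight = 245/961.556 = 0.2548; after-tax cost = 6.74% × (1 − 22%) = 5.2572%.
Senior notes: weight = 295/961.556 = 0.3068; after-tax cost = 3.1% × (1 − 22%) = 2.4180%.
WACC = 0.3619 × 10.7700% + 0.0765 × 7.6793% + 0.2548 × 5.2572% + 0.3068 × 2.4180% = 6.5664%.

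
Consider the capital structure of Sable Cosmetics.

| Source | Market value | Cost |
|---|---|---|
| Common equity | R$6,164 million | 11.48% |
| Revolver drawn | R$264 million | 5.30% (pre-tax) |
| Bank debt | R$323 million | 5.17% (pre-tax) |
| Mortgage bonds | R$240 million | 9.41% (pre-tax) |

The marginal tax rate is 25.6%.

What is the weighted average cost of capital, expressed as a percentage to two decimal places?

Total capital V = 6164 + 264 + 323 + 240 = 6991.
Equity: weight = 6164/6991 = 0.8817; cost = 11.48%.
Revolver drawn: weight = 264/6991 = 0.0378; after-tax cost = 5.3% × (1 − 25.6%) = 3.9432%.
Bank debt: weight = 323/6991 = 0.0462; after-tax cost = 5.17% × (1 − 25.6%) = 3.8465%.
Mortgage bonds: weight = 240/6991 = 0.0343; after-tax cost = 9.41% × (1 − 25.6%) = 7.0010%.
WACC = 0.8817 × 11.4800% + 0.0378 × 3.9432% + 0.0462 × 3.8465% + 0.0343 × 7.0010% = 10.6889%.

10.69%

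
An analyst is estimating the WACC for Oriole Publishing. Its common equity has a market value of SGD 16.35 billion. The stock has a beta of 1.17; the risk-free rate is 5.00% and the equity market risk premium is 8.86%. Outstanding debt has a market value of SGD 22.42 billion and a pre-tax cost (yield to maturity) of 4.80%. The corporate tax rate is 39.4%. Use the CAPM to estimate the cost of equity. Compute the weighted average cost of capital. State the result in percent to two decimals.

Cost of equity via CAPM: Re = 5.0% + 1.17 × 8.86% = 15.3662%.
Total capital V = 16.35 + 22.42 = 38.77.
Equity: weight = 16.35/38.77 = 0.4217; cost = 15.3662%.
Debt: weight = 22.42/38.77 = 0.5783; after-tax cost = 4.8% × (1 − 39.4%) = 2.9088%.
WACC = 0.4217 × 15.3662% + 0.5783 × 2.9088% = 8.1623%.

8.16%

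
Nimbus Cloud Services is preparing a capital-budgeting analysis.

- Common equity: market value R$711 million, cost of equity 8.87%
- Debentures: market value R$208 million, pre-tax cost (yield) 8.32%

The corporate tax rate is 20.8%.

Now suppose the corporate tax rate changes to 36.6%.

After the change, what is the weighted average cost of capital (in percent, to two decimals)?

8.06%

After the change:
Total capital V = 711 + 208 = 919.
Equity: weight = 711/919 = 0.7737; cost = 8.87%.
Debentures: weight = 208/919 = 0.2263; after-tax cost = 8.32% × (1 − 36.6%) = 5.2749%.
WACC = 0.7737 × 8.8700% + 0.2263 × 5.2749% = 8.0563%.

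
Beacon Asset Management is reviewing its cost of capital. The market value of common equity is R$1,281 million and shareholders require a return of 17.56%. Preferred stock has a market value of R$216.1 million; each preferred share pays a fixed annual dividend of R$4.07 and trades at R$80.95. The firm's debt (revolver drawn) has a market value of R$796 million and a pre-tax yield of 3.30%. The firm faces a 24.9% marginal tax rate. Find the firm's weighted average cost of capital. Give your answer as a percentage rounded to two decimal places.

11.14%

Cost of preferred: Rp = 4.07 / 80.95 = 5.0278%.
Total capital V = 1281 + 216.1 + 796 = 2293.1.
Equity: weight = 1281/2293.1 = 0.5586; cost = 17.56%.
Preferred: weight = 216.1/2293.1 = 0.0942; cost = 5.0278%.
Revolver drawn: weight = 796/2293.1 = 0.3471; after-tax cost = 3.3% × (1 − 24.9%) = 2.4783%.
WACC = 0.5586 × 17.5600% + 0.0942 × 5.0278% + 0.3471 × 2.4783% = 11.1437%.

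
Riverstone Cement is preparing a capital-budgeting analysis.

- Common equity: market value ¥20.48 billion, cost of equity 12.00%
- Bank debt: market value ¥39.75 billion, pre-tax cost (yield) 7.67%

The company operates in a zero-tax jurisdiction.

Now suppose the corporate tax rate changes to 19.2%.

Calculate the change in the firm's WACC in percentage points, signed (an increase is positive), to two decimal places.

-0.97 pp

Current WACC:
Total capital V = 20.48 + 39.75 = 60.23.
Equity: weight = 20.48/60.23 = 0.3400; cost = 12%.
Bank debt: weight = 39.75/60.23 = 0.6600; after-tax cost = 7.67% × (1 − 0%) = 7.6700%.
WACC = 0.3400 × 12.0000% + 0.6600 × 7.6700% = 9.1423%.
After the change:
Total capital V = 20.48 + 39.75 = 60.23.
Equity: weight = 20.48/60.23 = 0.3400; cost = 12%.
Bank debt: weight = 39.75/60.23 = 0.6600; after-tax cost = 7.67% × (1 − 19.2%) = 6.1974%.
WACC = 0.3400 × 12.0000% + 0.6600 × 6.1974% = 8.1704%.
Change in WACC = 8.1704% − 9.1423% = -0.9719 pp.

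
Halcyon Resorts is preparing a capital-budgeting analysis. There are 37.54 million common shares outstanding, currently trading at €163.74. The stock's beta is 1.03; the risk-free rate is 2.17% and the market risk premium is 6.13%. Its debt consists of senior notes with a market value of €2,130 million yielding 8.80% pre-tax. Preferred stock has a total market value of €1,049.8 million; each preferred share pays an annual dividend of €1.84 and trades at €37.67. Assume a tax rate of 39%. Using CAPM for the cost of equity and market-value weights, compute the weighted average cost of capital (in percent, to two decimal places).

Cost of equity via CAPM: Re = 2.17% + 1.03 × 6.13% = 8.4839%.
Cost of preferred: Rp = 1.84 / 37.67 = 4.8845%.
Market value of equity E = 163.74 × 37.54m = 6146.7996m.
Total capital V = 6146.7996 + 1049.8 + 2130 = 9326.5996.
Equity: weight = 6146.7996/9326.5996 = 0.6591; cost = 8.4839%.
Preferred: weight = 1049.8/9326.5996 = 0.1126; cost = 4.8845%.
Senior notes: weight = 2130/9326.5996 = 0.2284; after-tax cost = 8.8% × (1 − 39%) = 5.3680%.
WACC = 0.6591 × 8.4839% + 0.1126 × 4.8845% + 0.2284 × 5.3680% = 7.3671%.

7.37%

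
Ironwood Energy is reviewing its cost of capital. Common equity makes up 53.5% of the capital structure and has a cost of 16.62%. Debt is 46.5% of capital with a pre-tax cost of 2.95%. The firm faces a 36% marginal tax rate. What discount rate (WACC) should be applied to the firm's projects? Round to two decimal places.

9.77%

After-tax cost of debt = 2.95% × (1 − 36%) = 1.8880%.
WACC = 0.535 × 16.6200% + 0.465 × 1.8880% = 9.7696%.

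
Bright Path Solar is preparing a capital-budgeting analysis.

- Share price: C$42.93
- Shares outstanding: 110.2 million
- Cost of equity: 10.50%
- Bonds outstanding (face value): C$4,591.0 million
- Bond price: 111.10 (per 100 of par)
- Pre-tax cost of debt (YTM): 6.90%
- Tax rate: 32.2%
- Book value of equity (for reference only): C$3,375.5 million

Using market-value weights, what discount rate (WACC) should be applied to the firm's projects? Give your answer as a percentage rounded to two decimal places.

7.48%

Market value of equity E = 42.93 × 110.2m = 4730.886m. Market value of debt D = 4591m × 111.1/100 = 5100.601m.
Total capital V = 4730.886 + 5100.601 = 9831.487.
Equity: weight = 4730.886/9831.487 = 0.4812; cost = 10.5%.
Bonds outstanding: weight = 5100.601/9831.487 = 0.5188; after-tax cost = 6.9% × (1 − 32.2%) = 4.6782%.
WACC = 0.4812 × 10.5000% + 0.5188 × 4.6782% = 7.4796%.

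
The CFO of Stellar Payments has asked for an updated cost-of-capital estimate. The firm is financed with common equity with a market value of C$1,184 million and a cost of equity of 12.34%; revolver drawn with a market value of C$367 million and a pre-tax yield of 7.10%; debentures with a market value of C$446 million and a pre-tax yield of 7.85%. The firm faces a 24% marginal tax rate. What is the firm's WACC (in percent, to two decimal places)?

Total capital V = 1184 + 367 + 446 = 1997.
Equity: weight = 1184/1997 = 0.5929; cost = 12.34%.
Revolver drawn: weight = 367/1997 = 0.1838; after-tax cost = 7.1% × (1 − 24%) = 5.3960%.
Debentures: weight = 446/1997 = 0.2233; after-tax cost = 7.85% × (1 − 24%) = 5.9660%.
WACC = 0.5929 × 12.3400% + 0.1838 × 5.3960% + 0.2233 × 5.9660% = 9.6403%.

9.64%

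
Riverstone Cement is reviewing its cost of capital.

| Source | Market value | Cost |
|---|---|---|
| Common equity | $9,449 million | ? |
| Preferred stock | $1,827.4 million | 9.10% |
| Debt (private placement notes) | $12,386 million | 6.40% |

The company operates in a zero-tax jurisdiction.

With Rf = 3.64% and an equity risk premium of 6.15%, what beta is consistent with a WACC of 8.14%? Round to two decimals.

1.07

Total capital V = 9449 + 1827.4 + 12386 = 23662.4.
Equity weight = 9449/23662.4 = 0.3993.
Preferred weight = 1827.4/23662.4 = 0.0772.
Private placement notes weight = 12386/23662.4 = 0.5234.
Debt contribution = 0.5234 × 6.4% × (1 − 0%) = 3.3501%.
Preferred contribution = 0.0772 × 9.1% = 0.7028%.
Required equity contribution = 8.14% − 4.0528% = 4.0872%  ⇒  Re = 10.2352%.
CAPM: 10.2352% = 3.64% + β × 6.15%  ⇒  β = 1.0724.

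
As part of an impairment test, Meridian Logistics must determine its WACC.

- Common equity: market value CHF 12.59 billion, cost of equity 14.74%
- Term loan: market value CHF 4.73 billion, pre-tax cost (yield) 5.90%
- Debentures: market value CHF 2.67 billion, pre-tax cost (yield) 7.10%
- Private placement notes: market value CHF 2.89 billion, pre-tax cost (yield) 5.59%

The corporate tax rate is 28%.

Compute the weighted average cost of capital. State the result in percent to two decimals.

Total capital V = 12.59 + 4.73 + 2.67 + 2.89 = 22.88.
Equity: weight = 12.59/22.88 = 0.5503; cost = 14.74%.
Term loan: weight = 4.73/22.88 = 0.2067; after-tax cost = 5.9% × (1 − 28%) = 4.2480%.
Debentures: weight = 2.67/22.88 = 0.1167; after-tax cost = 7.1% × (1 − 28%) = 5.1120%.
Private placement notes: weight = 2.89/22.88 = 0.1263; after-tax cost = 5.59% × (1 − 28%) = 4.0248%.
WACC = 0.5503 × 14.7400% + 0.2067 × 4.2480% + 0.1167 × 5.1120% + 0.1263 × 4.0248% = 10.0940%.

10.09%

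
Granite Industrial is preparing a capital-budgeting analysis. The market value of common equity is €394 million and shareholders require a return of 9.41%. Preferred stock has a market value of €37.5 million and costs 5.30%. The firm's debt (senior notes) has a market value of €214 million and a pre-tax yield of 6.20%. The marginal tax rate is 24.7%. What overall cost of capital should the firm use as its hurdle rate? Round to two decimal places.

7.60%

Total capital V = 394 + 37.5 + 214 = 645.5.
Equity: weight = 394/645.5 = 0.6104; cost = 9.41%.
Preferred: weight = 37.5/645.5 = 0.0581; cost = 5.3%.
Senior notes: weight = 214/645.5 = 0.3315; after-tax cost = 6.2% × (1 − 24.7%) = 4.6686%.
WACC = 0.6104 × 9.4100% + 0.0581 × 5.3000% + 0.3315 × 4.6686% = 7.5993%.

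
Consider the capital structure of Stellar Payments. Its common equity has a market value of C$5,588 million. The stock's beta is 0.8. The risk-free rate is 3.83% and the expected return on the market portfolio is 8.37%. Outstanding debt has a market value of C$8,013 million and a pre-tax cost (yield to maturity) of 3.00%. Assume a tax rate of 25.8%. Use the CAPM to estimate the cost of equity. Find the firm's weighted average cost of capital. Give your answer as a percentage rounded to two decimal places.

4.38%

Market risk premium = 8.37% − 3.83% = 4.54%.
Cost of equity via CAPM: Re = 3.83% + 0.8 × 4.54% = 7.4620%.
Total capital V = 5588 + 8013 = 13601.
Equity: weight = 5588/13601 = 0.4109; cost = 7.462%.
Debt: weight = 8013/13601 = 0.5891; after-tax cost = 3% × (1 − 25.8%) = 2.2260%.
WACC = 0.4109 × 7.4620% + 0.5891 × 2.2260% = 4.3772%.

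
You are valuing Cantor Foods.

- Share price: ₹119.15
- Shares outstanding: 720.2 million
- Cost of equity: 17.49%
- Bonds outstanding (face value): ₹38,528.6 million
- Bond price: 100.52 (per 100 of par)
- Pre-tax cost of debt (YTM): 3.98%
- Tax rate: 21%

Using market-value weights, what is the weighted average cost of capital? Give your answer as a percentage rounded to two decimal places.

13.03%

Market value of equity E = 119.15 × 720.2m = 85811.83m. Market value of debt D = 38528.6m × 100.52/100 = 38728.94872m.
Total capital V = 85811.83 + 38728.94872 = 124540.77872.
Equity: weight = 85811.83/124540.77872 = 0.6890; cost = 17.49%.
Bonds outstanding: weight = 38728.94872/124540.77872 = 0.3110; after-tax cost = 3.98% × (1 − 21%) = 3.1442%.
WACC = 0.6890 × 17.4900% + 0.3110 × 3.1442% = 13.0288%.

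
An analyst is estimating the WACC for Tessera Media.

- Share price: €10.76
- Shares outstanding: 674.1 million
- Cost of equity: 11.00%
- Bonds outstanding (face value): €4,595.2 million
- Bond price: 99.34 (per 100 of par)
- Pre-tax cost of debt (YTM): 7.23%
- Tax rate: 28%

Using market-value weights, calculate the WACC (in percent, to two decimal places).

8.76%

Market value of equity E = 10.76 × 674.1m = 7253.316m. Market value of debt D = 4595.2m × 99.34/100 = 4564.87168m.
Total capital V = 7253.316 + 4564.87168 = 11818.18768.
Equity: weight = 7253.316/11818.18768 = 0.6137; cost = 11%.
Bonds outstanding: weight = 4564.87168/11818.18768 = 0.3863; after-tax cost = 7.23% × (1 − 28%) = 5.2056%.
WACC = 0.6137 × 11.0000% + 0.3863 × 5.2056% = 8.7619%.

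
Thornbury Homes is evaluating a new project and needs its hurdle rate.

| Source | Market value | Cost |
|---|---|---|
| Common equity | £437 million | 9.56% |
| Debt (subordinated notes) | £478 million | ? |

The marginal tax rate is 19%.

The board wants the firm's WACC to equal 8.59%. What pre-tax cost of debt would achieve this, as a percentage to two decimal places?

9.51%

Total capital V = 437 + 478 = 915.
Equity weight = 437/915 = 0.4776.
Subordinated notes weight = 478/915 = 0.5224.
Equity contribution = 0.4776 × 9.56% = 4.5658%.
Remaining for debt = 8.59% − 4.5658% = 4.0242%.
Rd × (1 − 19%) × 0.5224 = 4.0242%  ⇒  Rd = 9.5101%.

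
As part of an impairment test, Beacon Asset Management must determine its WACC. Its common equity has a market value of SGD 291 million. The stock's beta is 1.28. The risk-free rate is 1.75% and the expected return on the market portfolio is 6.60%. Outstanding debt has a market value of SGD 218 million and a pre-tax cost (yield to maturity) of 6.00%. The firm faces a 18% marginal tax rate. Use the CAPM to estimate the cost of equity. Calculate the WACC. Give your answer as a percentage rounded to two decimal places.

Market risk premium = 6.6% − 1.75% = 4.85%.
Cost of equity via CAPM: Re = 1.75% + 1.28 × 4.85% = 7.9580%.
Total capital V = 291 + 218 = 509.
Equity: weight = 291/509 = 0.5717; cost = 7.958%.
Debt: weight = 218/509 = 0.4283; after-tax cost = 6% × (1 − 18%) = 4.9200%.
WACC = 0.5717 × 7.9580% + 0.4283 × 4.9200% = 6.6569%.

6.66%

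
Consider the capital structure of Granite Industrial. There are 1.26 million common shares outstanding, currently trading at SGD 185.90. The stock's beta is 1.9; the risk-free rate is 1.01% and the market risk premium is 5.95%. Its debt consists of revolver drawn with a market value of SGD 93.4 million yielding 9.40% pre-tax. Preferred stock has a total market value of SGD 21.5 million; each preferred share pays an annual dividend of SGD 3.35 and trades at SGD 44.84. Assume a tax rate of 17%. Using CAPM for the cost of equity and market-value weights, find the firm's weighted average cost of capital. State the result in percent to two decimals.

10.81%

Cost of equity via CAPM: Re = 1.01% + 1.9 × 5.95% = 12.3150%.
Cost of preferred: Rp = 3.35 / 44.84 = 7.4710%.
Market value of equity E = 185.9 × 1.26m = 234.234m.
Total capital V = 234.234 + 21.5 + 93.4 = 349.134.
Equity: weight = 234.234/349.134 = 0.6709; cost = 12.315%.
Preferred: weight = 21.5/349.134 = 0.0616; cost = 7.471%.
Revolver drawn: weight = 93.4/349.134 = 0.2675; after-tax cost = 9.4% × (1 − 17%) = 7.8020%.
WACC = 0.6709 × 12.3150% + 0.0616 × 7.4710% + 0.2675 × 7.8020% = 10.8094%.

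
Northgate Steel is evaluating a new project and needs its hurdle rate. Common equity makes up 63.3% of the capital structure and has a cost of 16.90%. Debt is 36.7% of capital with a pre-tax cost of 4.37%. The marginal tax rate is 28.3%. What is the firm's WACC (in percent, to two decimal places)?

11.85%

After-tax cost of debt = 4.37% × (1 − 28.3%) = 3.1333%.
WACC = 0.633 × 16.9000% + 0.367 × 3.1333% = 11.8476%.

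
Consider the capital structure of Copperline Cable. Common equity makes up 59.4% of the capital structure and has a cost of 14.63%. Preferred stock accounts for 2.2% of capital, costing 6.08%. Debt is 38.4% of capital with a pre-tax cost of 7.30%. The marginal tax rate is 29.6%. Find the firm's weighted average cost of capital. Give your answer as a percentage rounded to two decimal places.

10.80%

After-tax cost of debt = 7.3% × (1 − 29.6%) = 5.1392%.
WACC = 0.594 × 14.6300% + 0.022 × 6.0800% + 0.384 × 5.1392% = 10.7974%.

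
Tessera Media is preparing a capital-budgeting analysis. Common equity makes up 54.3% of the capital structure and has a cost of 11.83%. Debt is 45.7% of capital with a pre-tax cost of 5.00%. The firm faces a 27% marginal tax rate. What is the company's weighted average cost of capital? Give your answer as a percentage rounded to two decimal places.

8.09%

After-tax cost of debt = 5% × (1 − 27%) = 3.6500%.
WACC = 0.543 × 11.8300% + 0.457 × 3.6500% = 8.0917%.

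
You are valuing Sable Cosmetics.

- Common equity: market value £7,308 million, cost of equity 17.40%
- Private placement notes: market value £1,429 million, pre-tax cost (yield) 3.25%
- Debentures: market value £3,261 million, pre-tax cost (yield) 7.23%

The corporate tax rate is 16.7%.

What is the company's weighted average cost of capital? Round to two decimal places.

12.56%

Total capital V = 7308 + 1429 + 3261 = 11998.
Equity: weight = 7308/11998 = 0.6091; cost = 17.4%.
Private placement notes: weight = 1429/11998 = 0.1191; after-tax cost = 3.25% × (1 − 16.7%) = 2.7072%.
Debentures: weight = 3261/11998 = 0.2718; after-tax cost = 7.23% × (1 − 16.7%) = 6.0226%.
WACC = 0.6091 × 17.4000% + 0.1191 × 2.7072% + 0.2718 × 6.0226% = 12.5577%.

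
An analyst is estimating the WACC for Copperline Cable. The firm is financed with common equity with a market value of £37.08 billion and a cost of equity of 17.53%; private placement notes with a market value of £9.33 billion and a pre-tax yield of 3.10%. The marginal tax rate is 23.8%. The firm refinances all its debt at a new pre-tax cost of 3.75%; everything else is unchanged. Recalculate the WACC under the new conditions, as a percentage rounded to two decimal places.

14.58%

After the change:
Total capital V = 37.08 + 9.33 = 46.41.
Equity: weight = 37.08/46.41 = 0.7990; cost = 17.53%.
Private placement notes: weight = 9.33/46.41 = 0.2010; after-tax cost = 3.75% × (1 − 23.8%) = 2.8575%.
WACC = 0.7990 × 17.5300% + 0.2010 × 2.8575% = 14.5803%.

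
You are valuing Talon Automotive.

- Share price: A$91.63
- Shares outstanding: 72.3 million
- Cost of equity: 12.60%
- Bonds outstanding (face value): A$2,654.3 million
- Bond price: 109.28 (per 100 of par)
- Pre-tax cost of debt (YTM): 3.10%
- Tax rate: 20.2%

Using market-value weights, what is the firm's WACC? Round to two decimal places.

Market value of equity E = 91.63 × 72.3m = 6624.849m. Market value of debt D = 2654.3m × 109.28/100 = 2900.61904m.
Total capital V = 6624.849 + 2900.61904 = 9525.46804.
Equity: weight = 6624.849/9525.46804 = 0.6955; cost = 12.6%.
Bonds outstanding: weight = 2900.61904/9525.46804 = 0.3045; after-tax cost = 3.1% × (1 − 20.2%) = 2.4738%.
WACC = 0.6955 × 12.6000% + 0.3045 × 2.4738% = 9.5165%.

9.52%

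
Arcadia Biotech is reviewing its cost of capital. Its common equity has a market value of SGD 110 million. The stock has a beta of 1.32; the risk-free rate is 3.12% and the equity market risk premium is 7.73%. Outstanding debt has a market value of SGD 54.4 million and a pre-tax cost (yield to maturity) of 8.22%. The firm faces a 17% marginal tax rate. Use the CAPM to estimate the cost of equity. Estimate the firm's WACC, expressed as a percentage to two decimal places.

Cost of equity via CAPM: Re = 3.12% + 1.32 × 7.73% = 13.3236%.
Total capital V = 110 + 54.4 = 164.4.
Equity: weight = 110/164.4 = 0.6691; cost = 13.3236%.
Debt: weight = 54.4/164.4 = 0.3309; after-tax cost = 8.22% × (1 − 17%) = 6.8226%.
WACC = 0.6691 × 13.3236% + 0.3309 × 6.8226% = 11.1724%.

11.17%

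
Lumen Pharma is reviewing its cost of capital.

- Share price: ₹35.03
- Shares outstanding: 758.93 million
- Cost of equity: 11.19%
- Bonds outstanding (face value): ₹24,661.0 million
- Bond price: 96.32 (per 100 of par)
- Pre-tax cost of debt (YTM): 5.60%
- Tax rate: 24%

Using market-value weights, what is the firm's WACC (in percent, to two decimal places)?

Market value of equity E = 35.03 × 758.93m = 26585.3179m. Market value of debt D = 24661m × 96.32/100 = 23753.4752m.
Total capital V = 26585.3179 + 23753.4752 = 50338.7931.
Equity: weight = 26585.3179/50338.7931 = 0.5281; cost = 11.19%.
Bonds outstanding: weight = 23753.4752/50338.7931 = 0.4719; after-tax cost = 5.6% × (1 − 24%) = 4.2560%.
WACC = 0.5281 × 11.1900% + 0.4719 × 4.2560% = 7.9180%.

7.92%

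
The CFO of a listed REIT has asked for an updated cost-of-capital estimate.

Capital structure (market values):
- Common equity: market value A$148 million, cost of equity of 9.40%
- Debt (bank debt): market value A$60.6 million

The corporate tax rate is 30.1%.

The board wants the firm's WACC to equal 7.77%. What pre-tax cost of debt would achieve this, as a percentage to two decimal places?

5.42%

Total capital V = 148 + 60.6 = 208.6.
Equity weight = 148/208.6 = 0.7095.
Bank debt weight = 60.6/208.6 = 0.2905.
Equity contribution = 0.7095 × 9.4% = 6.6692%.
Remaining for debt = 7.77% − 6.6692% = 1.1008%.
Rd × (1 − 30.1%) × 0.2905 = 1.1008%  ⇒  Rd = 5.4208%.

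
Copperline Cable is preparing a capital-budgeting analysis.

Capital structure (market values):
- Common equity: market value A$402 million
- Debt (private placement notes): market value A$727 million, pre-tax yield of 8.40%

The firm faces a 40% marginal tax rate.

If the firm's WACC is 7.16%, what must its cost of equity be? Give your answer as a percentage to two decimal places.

10.99%

Total capital V = 402 + 727 = 1129.
Equity weight = 402/1129 = 0.3561.
Private placement notes weight = 727/1129 = 0.6439.
Debt contribution = 0.6439 × 8.4% × (1 − 40%) = 3.2454%.
Required equity contribution = 7.16% − 3.2454% = 3.9146%.
Re = 3.9146% / 0.3561 = 10.9939%.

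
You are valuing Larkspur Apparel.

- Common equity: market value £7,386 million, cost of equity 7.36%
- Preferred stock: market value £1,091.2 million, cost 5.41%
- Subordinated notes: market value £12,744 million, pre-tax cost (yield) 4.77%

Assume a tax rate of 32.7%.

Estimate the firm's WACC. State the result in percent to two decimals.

4.77%

Total capital V = 7386 + 1091.2 + 12744 = 21221.2.
Equity: weight = 7386/21221.2 = 0.3480; cost = 7.36%.
Preferred: weight = 1091.2/21221.2 = 0.0514; cost = 5.41%.
Subordinated notes: weight = 12744/21221.2 = 0.6005; after-tax cost = 4.77% × (1 − 32.7%) = 3.2102%.
WACC = 0.3480 × 7.3600% + 0.0514 × 5.4100% + 0.6005 × 3.2102% = 4.7677%.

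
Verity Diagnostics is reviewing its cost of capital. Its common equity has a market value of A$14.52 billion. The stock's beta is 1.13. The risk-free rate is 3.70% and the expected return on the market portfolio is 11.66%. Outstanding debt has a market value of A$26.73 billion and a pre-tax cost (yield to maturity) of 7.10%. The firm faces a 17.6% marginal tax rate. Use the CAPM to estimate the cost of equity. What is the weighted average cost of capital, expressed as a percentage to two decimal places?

Market risk premium = 11.66% − 3.7% = 7.96%.
Cost of equity via CAPM: Re = 3.7% + 1.13 × 7.96% = 12.6948%.
Total capital V = 14.52 + 26.73 = 41.25.
Equity: weight = 14.52/41.25 = 0.3520; cost = 12.6948%.
Debt: weight = 26.73/41.25 = 0.6480; after-tax cost = 7.1% × (1 − 17.6%) = 5.8504%.
WACC = 0.3520 × 12.6948% + 0.6480 × 5.8504% = 8.2596%.

8.26%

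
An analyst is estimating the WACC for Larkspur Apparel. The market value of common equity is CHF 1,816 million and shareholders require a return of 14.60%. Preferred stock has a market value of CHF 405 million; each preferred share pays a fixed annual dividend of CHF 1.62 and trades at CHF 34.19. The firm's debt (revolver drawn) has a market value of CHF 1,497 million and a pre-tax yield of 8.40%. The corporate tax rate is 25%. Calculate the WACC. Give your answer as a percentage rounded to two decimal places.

Cost of preferred: Rp = 1.62 / 34.19 = 4.7382%.
Total capital V = 1816 + 405 + 1497 = 3718.
Equity: weight = 1816/3718 = 0.4884; cost = 14.6%.
Preferred: weight = 405/3718 = 0.1089; cost = 4.7382%.
Revolver drawn: weight = 1497/3718 = 0.4026; after-tax cost = 8.4% × (1 − 25%) = 6.3000%.
WACC = 0.4884 × 14.6000% + 0.1089 × 4.7382% + 0.4026 × 6.3000% = 10.1839%.

10.18%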